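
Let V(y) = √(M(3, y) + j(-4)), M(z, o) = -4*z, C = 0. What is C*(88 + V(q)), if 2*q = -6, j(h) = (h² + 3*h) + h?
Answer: 0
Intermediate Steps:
j(h) = h² + 4*h
q = -3 (q = (½)*(-6) = -3)
V(y) = 2*I*√3 (V(y) = √(-4*3 - 4*(4 - 4)) = √(-12 - 4*0) = √(-12 + 0) = √(-12) = 2*I*√3)
C*(88 + V(q)) = 0*(88 + 2*I*√3) = 0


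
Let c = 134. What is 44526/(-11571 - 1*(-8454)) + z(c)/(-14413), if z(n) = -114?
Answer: -213799300/14975107 ≈ -14.277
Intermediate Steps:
44526/(-11571 - 1*(-8454)) + z(c)/(-14413) = 44526/(-11571 - 1*(-8454)) - 114/(-14413) = 44526/(-11571 + 8454) - 114*(-1/14413) = 44526/(-3117) + 114/14413 = 44526*(-1/3117) + 114/14413 = -14842/1039 + 114/14413 = -213799300/14975107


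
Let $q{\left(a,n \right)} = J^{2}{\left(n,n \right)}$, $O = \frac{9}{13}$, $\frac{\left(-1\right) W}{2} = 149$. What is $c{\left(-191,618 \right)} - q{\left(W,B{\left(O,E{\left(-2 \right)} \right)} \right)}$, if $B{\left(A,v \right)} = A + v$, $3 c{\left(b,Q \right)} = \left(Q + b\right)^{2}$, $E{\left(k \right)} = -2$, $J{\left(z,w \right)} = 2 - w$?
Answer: $\frac{30808054}{507} \approx 60765.0$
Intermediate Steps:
$W = -298$ ($W = \left(-2\right) 149 = -298$)
$c{\left(b,Q \right)} = \frac{\left(Q + b\right)^{2}}{3}$
$O = \frac{9}{13}$ ($O = 9 \cdot \frac{1}{13} = \frac{9}{13} \approx 0.69231$)
$q{\left(a,n \right)} = \left(2 - n\right)^{2}$
$c{\left(-191,618 \right)} - q{\left(W,B{\left(O,E{\left(-2 \right)} \right)} \right)} = \frac{\left(618 - 191\right)^{2}}{3} - \left(-2 + \left(\frac{9}{13} - 2\right)\right)^{2} = \frac{427^{2}}{3} - \left(-2 - \frac{17}{13}\right)^{2} = \frac{1}{3} \cdot 182329 - \left(- \frac{43}{13}\right)^{2} = \frac{182329}{3} - \frac{1849}{169} = \frac{30808054}{507}$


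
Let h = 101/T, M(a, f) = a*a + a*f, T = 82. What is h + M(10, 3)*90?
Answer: 959501/82 ≈ 11701.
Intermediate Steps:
M(a, f) = a² + a*f
h = 101/82 ≈ 1.2317
h + M(10, 3)*90 = 101/82 + (10*(10 + 3))*90 = 101/82 + (10*13)*90 = 101/82 + 130*90 = 101/82 + 11700 = 959501/82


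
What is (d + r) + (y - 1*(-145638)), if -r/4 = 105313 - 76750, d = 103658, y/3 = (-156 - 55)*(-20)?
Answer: 147704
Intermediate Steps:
y = 12660 (y = 3*((-156 - 55)*(-20)) = 3*(-211*(-20)) = 3*4220 = 12660)
r = -114252 (r = -4*(105313 - 76750) = -4*28563 = -114252)
(d + r) + (y - 1*(-145638)) = (103658 - 114252) + (12660 - 1*(-145638)) = -10594 + (12660 + 145638) = -10594 + 158298 = 147704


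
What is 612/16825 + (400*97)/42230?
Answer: 67865476/71051975 ≈ 0.95515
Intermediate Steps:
612/16825 + (400*97)/42230 = 612*(1/16825) + 38800*(1/42230) = 612/16825 + 3880/4223 = 67865476/71051975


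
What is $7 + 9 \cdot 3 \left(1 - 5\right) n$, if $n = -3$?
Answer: $331$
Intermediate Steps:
$7 + 9 \cdot 3 \left(1 - 5\right) n = 7 + 9 \cdot 3 \left(1 - 5\right) \left(-3\right) = 7 + 9 \cdot 3 \left(-4\right) \left(-3\right) = 7 + 9 \left(\left(-12\right) \left(-3\right)\right) = 7 + 9 \cdot 36 = 7 + 324 = 331$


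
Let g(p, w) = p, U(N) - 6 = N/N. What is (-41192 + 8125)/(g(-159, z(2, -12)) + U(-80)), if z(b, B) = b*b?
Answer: 33067/152 ≈ 217.55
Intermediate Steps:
z(b, B) = b**2
U(N) = 7 (U(N) = 6 + N/N = 6 + 1 = 7)
(-41192 + 8125)/(g(-159, z(2, -12)) + U(-80)) = (-41192 + 8125)/(-159 + 7) = -33067/(-152) = -33067*(-1/152) = 33067/152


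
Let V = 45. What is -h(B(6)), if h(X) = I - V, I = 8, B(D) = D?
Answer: 37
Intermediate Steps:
h(X) = -37 (h(X) = 8 - 1*45 = 8 - 45 = -37)
-h(B(6)) = -1*(-37) = 37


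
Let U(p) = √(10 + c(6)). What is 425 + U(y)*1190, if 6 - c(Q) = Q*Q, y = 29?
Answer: 425 + 2380*I*√5 ≈ 425.0 + 5321.8*I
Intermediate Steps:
c(Q) = 6 - Q² (c(Q) = 6 - Q*Q = 6 - Q²)
U(p) = 2*I*√5 (U(p) = √(10 + (6 - 1*6²)) = √(10 + (6 - 1*36)) = √(10 + (6 - 36)) = √(10 - 30) = √(-20) = 2*I*√5)
425 + U(y)*1190 = 425 + (2*I*√5)*1190 = 425 + 2380*I*√5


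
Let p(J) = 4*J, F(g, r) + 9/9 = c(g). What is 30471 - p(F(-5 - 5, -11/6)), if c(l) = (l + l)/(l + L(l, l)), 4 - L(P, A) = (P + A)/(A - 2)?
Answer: 700685/23 ≈ 30465.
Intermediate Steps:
L(P, A) = 4 - (A + P)/(-2 + A) (L(P, A) = 4 - (P + A)/(A - 2) = 4 - (A + P)/(-2 + A))
c(l) = 2*l/(l + (-8 + 2*l)/(-2 + l)) (c(l) = (l + l)/(l + (-8 - l + 3*l)/(-2 + l)) = (2*l)/(l + (-8 + 2*l)/(-2 + l)) = 2*l/(l + (-8 + 2*l)/(-2 + l)))
F(g, r) = -1 + 2*g*(-2 + g)/(-8 + g**2)
30471 - p(F(-5 - 5, -11/6)) = 30471 - 4*(8 + (-5 - 5)**2 - 4*(-5 - 5))/(-8 + (-5 - 5)**2) = 30471 - 4*(8 + (-10)**2 - 4*(-10))/(-8 + (-10)**2) = 30471 - 4*(8 + 100 + 40)/(-8 + 100) = 30471 - 4*148/92 = 30471 - 4*(1/92)*148 = 30471 - 4*37/23 = 30471 - 1*148/23 = 30471 - 148/23 = 700685/23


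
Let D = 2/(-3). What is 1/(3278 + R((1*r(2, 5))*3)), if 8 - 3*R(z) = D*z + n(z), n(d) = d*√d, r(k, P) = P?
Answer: 3284/10784281 + 5*√15/10784281 ≈ 0.00030631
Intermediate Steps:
n(d) = d^(3/2)
D = -⅔ (D = 2*(-⅓) = -⅔ ≈ -0.66667)
R(z) = 8/3 - z^(3/2)/3 + 2*z/9 (R(z) = 8/3 - (-2*z/3 + z^(3/2))/3 = 8/3 - (z^(3/2) - 2*z/3)/3 = 8/3 + (-z^(3/2)/3 + 2*z/9) = 8/3 - z^(3/2)/3 + 2*z/9)
1/(3278 + R((1*r(2, 5))*3)) = 1/(3278 + (8/3 - 3*√3*(5*√5)/3 + 2*((1*5)*3)/9)) = 1/(3278 + (8/3 - 15*√15/3 + 2*(5*3)/9)) = 1/(3278 + (8/3 - 5*√15 + (2/9)*15)) = 1/(3278 + (8/3 - 5*√15 + 10/3)) = 1/(3278 + (6 - 5*√15)) = 1/(3284 - 5*√15)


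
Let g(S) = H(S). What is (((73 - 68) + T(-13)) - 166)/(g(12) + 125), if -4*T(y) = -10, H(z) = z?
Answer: -317/274 ≈ -1.1569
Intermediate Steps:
T(y) = 5/2 (T(y) = -1/4*(-10) = 5/2)
g(S) = S
(((73 - 68) + T(-13)) - 166)/(g(12) + 125) = (((73 - 68) + 5/2) - 166)/(12 + 125) = ((5 + 5/2) - 166)/137 = (15/2 - 166)*(1/137) = -317/2*1/137 = -317/274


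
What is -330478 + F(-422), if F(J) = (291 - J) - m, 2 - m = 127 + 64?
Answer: -329576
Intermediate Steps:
m = -189 (m = 2 - (127 + 64) = 2 - 1*191 = 2 - 191 = -189)
F(J) = 480 - J (F(J) = (291 - J) - 1*(-189) = (291 - J) + 189 = 480 - J)
-330478 + F(-422) = -330478 + (480 - 1*(-422)) = -330478 + (480 + 422) = -330478 + 902 = -329576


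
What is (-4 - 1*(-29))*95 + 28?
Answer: 2403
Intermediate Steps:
(-4 - 1*(-29))*95 + 28 = (-4 + 29)*95 + 28 = 25*95 + 28 = 2375 + 28 = 2403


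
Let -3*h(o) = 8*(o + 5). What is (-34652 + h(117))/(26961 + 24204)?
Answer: -104932/153495 ≈ -0.68362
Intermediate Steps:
h(o) = -40/3 - 8*o/3 (h(o) = -8*(o + 5)/3 = -8*(5 + o)/3 = -(40 + 8*o)/3 = -40/3 - 8*o/3)
(-34652 + h(117))/(26961 + 24204) = (-34652 + (-40/3 - 8/3*117))/(26961 + 24204) = (-34652 + (-40/3 - 312))/51165 = (-34652 - 976/3)*(1/51165) = -104932/3*1/51165 = -104932/153495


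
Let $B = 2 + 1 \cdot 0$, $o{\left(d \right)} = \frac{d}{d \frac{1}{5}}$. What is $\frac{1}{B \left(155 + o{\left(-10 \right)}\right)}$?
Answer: $\frac{1}{320} \approx 0.003125$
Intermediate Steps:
$o{\left(d \right)} = 5$ ($o{\left(d \right)} = \frac{d}{d \frac{1}{5}} = \frac{d}{\frac{1}{5} d} = d \frac{5}{d} = 5$)
$B = 2$ ($B = 2 + 0 = 2$)
$\frac{1}{B \left(155 + o{\left(-10 \right)}\right)} = \frac{1}{2 \left(155 + 5\right)} = \frac{1}{2 \cdot 160} = \frac{1}{320}$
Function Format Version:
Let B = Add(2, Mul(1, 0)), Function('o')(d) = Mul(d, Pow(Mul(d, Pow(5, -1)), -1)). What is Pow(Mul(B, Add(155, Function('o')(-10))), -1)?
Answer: Rational(1, 320) ≈ 0.0031250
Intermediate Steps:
Function('o')(d) = 5 (Function('o')(d) = Mul(d, Pow(Mul(d, Rational(1, 5)), -1)) = Mul(d, Pow(Mul(Rational(1, 5), d), -1)) = Mul(d, Mul(5, Pow(d, -1))) = 5)
B = 2 (B = Add(2, 0) = 2)
Pow(Mul(B, Add(155, Function('o')(-10))), -1) = Pow(Mul(2, Add(155, 5)), -1) = Pow(Mul(2, 160), -1) = Pow(320, -1) = Rational(1, 320)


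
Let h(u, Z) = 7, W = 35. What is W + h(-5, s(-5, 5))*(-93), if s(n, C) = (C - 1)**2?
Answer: -616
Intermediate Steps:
s(n, C) = (-1 + C)**2
W + h(-5, s(-5, 5))*(-93) = 35 + 7*(-93) = 35 - 651 = -616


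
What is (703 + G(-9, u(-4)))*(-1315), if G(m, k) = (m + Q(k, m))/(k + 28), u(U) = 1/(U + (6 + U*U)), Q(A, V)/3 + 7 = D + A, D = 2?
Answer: -93256118/101 ≈ -9.2333e+5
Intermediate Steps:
Q(A, V) = -15 + 3*A (Q(A, V) = -21 + 3*(2 + A) = -21 + (6 + 3*A) = -15 + 3*A)
u(U) = 1/(6 + U + U²) (u(U) = 1/(U + (6 + U²)) = 1/(6 + U + U²))
G(m, k) = (-15 + m + 3*k)/(28 + k) (G(m, k) = (m + (-15 + 3*k))/(k + 28) = (-15 + m + 3*k)/(28 + k))
(703 + G(-9, u(-4)))*(-1315) = (703 + (-15 - 9 + 3/(6 - 4 + (-4)²))/(28 + 1/(6 - 4 + (-4)²)))*(-1315) = (703 + (-15 - 9 + 3/(6 - 4 + 16))/(28 + 1/(6 - 4 + 16)))*(-1315) = (703 + (-15 - 9 + 3/18)/(28 + 1/18))*(-1315) = (703 + (-15 - 9 + 3*(1/18))/(28 + 1/18))*(-1315) = (703 + (-15 - 9 + ⅙)/(505/18))*(-1315) = (703 + (18/505)*(-143/6))*(-1315) = (703 - 429/505)*(-1315) = (354586/505)*(-1315) = -93256118/101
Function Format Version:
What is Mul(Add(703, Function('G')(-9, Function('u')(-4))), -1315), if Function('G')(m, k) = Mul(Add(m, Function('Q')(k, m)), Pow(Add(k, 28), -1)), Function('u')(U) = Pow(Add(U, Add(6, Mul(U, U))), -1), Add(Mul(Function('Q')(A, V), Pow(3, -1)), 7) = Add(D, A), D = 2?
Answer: Rational(-93256118, 101) ≈ -9.2333e+5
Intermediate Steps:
Function('Q')(A, V) = Add(-15, Mul(3, A)) (Function('Q')(A, V) = Add(-21, Mul(3, Add(2, A))) = Add(-21, Add(6, Mul(3, A))) = Add(-15, Mul(3, A)))
Function('u')(U) = Pow(Add(6, U, Pow(U, 2)), -1) (Function('u')(U) = Pow(Add(U, Add(6, Pow(U, 2))), -1) = Pow(Add(6, U, Pow(U, 2)), -1))
Function('G')(m, k) = Mul(Pow(Add(28, k), -1), Add(-15, m, Mul(3, k))) (Function('G')(m, k) = Mul(Add(m, Add(-15, Mul(3, k))), Pow(Add(k, 28), -1)) = Mul(Add(-15, m, Mul(3, k)), Pow(Add(28, k), -1)) = Mul(Pow(Add(28, k), -1), Add(-15, m, Mul(3, k))))
Mul(Add(703, Function('G')(-9, Function('u')(-4))), -1315) = Mul(Add(703, Mul(Pow(Add(28, Pow(Add(6, -4, Pow(-4, 2)), -1)), -1), Add(-15, -9, Mul(3, Pow(Add(6, -4, Pow(-4, 2)), -1))))), -1315) = Mul(Add(703, Mul(Pow(Add(28, Pow(Add(6, -4, 16), -1)), -1), Add(-15, -9, Mul(3, Pow(Add(6, -4, 16), -1))))), -1315) = Mul(Add(703, Mul(Pow(Add(28, Pow(18, -1)), -1), Add(-15, -9, Mul(3, Pow(18, -1))))), -1315) = Mul(Add(703, Mul(Pow(Add(28, Rational(1, 18)), -1), Add(-15, -9, Mul(3, Rational(1, 18))))), -1315) = Mul(Add(703, Mul(Pow(Rational(505, 18), -1), Add(-15, -9, Rational(1, 6)))), -1315) = Mul(Add(703, Mul(Rational(18, 505), Rational(-143, 6))), -1315) = Mul(Add(703, Rational(-429, 505)), -1315) = Mul(Rational(354586, 505), -1315) = Rational(-93256118, 101)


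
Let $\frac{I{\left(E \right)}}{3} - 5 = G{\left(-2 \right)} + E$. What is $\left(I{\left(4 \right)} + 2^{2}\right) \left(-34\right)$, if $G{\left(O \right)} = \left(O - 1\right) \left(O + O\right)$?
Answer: $-2278$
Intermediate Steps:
$G{\left(O \right)} = 2 O \left(-1 + O\right)$ ($G{\left(O \right)} = \left(-1 + O\right) 2 O = 2 O \left(-1 + O\right)$)
$I{\left(E \right)} = 51 + 3 E$ ($I{\left(E \right)} = 15 + 3 \left(2 \left(-2\right) \left(-1 - 2\right) + E\right) = 15 + 3 \left(2 \left(-2\right) \left(-3\right) + E\right) = 15 + 3 \left(12 + E\right) = 15 + \left(36 + 3 E\right) = 51 + 3 E$)
$\left(I{\left(4 \right)} + 2^{2}\right) \left(-34\right) = \left(\left(51 + 3 \cdot 4\right) + 2^{2}\right) \left(-34\right) = \left(\left(51 + 12\right) + 4\right) \left(-34\right) = \left(63 + 4\right) \left(-34\right) = 67 \left(-34\right) = -2278$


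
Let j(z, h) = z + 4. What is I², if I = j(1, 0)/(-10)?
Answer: ¼ ≈ 0.25000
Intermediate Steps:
j(z, h) = 4 + z
I = -½ (I = (4 + 1)/(-10) = 5*(-⅒) = -½ ≈ -0.50000)
I² = (-½)² = ¼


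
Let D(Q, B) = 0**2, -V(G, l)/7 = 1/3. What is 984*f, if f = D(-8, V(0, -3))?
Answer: 0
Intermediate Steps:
V(G, l) = -7/3
D(Q, B) = 0
f = 0
984*f = 984*0 = 0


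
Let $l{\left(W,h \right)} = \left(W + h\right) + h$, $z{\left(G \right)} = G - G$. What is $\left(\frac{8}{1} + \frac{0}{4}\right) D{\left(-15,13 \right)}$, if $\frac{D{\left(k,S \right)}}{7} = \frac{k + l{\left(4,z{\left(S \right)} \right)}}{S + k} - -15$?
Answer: $1148$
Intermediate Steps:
$z{\left(G \right)} = 0$
$l{\left(W,h \right)} = W + 2 h$
$D{\left(k,S \right)} = 105 + \frac{7 \left(4 + k\right)}{S + k}$ ($D{\left(k,S \right)} = 7 \left(\frac{k + \left(4 + 2 \cdot 0\right)}{S + k} - -15\right) = 7 \left(\frac{k + \left(4 + 0\right)}{S + k} + 15\right) = 7 \left(\frac{k + 4}{S + k} + 15\right) = 7 \left(\frac{4 + k}{S + k} + 15\right) = 7 \left(15 + \frac{4 + k}{S + k}\right) = 105 + \frac{7 \left(4 + k\right)}{S + k}$)
$\left(\frac{8}{1} + \frac{0}{4}\right) D{\left(-15,13 \right)} = \left(\frac{8}{1} + \frac{0}{4}\right) \frac{7 \left(4 + 15 \cdot 13 + 16 \left(-15\right)\right)}{13 - 15} = \left(8 \cdot 1 + 0 \cdot \frac{1}{4}\right) \frac{7 \left(4 + 195 - 240\right)}{-2} = \left(8 + 0\right) 7 \left(- \frac{1}{2}\right) \left(-41\right) = 8 \cdot \frac{287}{2} = 1148$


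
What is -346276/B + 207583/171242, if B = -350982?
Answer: 66077445649/30051429822 ≈ 2.1988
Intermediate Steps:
-346276/B + 207583/171242 = -346276/(-350982) + 207583/171242 = -346276*(-1/350982) + 207583*(1/171242) = 173138/175491 + 207583/171242 = 66077445649/30051429822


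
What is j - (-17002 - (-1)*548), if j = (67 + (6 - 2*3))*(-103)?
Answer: 9553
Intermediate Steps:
j = -6901 (j = (67 + (6 - 6))*(-103) = (67 + 0)*(-103) = 67*(-103) = -6901)
j - (-17002 - (-1)*548) = -6901 - (-17002 - (-1)*548) = -6901 - (-17002 - 1*(-548)) = -6901 - (-17002 + 548) = -6901 - 1*(-16454) = -6901 + 16454 = 9553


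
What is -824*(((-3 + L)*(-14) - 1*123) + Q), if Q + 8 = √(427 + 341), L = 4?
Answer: 119480 - 13184*√3 ≈ 96645.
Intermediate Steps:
Q = -8 + 16*√3 (Q = -8 + √(427 + 341) = -8 + √768 = -8 + 16*√3 ≈ 19.713)
-824*(((-3 + L)*(-14) - 1*123) + Q) = -824*(((-3 + 4)*(-14) - 1*123) + (-8 + 16*√3)) = -824*((1*(-14) - 123) + (-8 + 16*√3)) = -824*((-14 - 123) + (-8 + 16*√3)) = -824*(-137 + (-8 + 16*√3)) = -824*(-145 + 16*√3) = 119480 - 13184*√3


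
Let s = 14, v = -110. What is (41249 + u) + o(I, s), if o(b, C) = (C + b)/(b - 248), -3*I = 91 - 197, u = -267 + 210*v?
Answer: 5704284/319 ≈ 17882.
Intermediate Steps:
u = -23367 (u = -267 + 210*(-110) = -267 - 23100 = -23367)
I = 106/3 (I = -(91 - 197)/3 = -⅓*(-106) = 106/3 ≈ 35.333)
o(b, C) = (C + b)/(-248 + b)
(41249 + u) + o(I, s) = (41249 - 23367) + (14 + 106/3)/(-248 + 106/3) = 17882 + (148/3)/(-638/3) = 17882 - 3/638*148/3 = 17882 - 74/319 = 5704284/319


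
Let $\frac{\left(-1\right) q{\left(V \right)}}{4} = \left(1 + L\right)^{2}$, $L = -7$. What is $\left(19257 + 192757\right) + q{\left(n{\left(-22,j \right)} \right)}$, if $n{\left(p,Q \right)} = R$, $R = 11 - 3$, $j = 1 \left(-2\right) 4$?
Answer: $211870$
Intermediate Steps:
$j = -8$ ($j = \left(-2\right) 4 = -8$)
$R = 8$
$n{\left(p,Q \right)} = 8$
$q{\left(V \right)} = -144$ ($q{\left(V \right)} = - 4 \left(1 - 7\right)^{2} = - 4 \left(-6\right)^{2} = \left(-4\right) 36 = -144$)
$\left(19257 + 192757\right) + q{\left(n{\left(-22,j \right)} \right)} = \left(19257 + 192757\right) - 144 = 212014 - 144 = 211870$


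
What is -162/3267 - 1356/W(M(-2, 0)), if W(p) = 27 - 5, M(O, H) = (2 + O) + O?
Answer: -7464/121 ≈ -61.686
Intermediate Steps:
M(O, H) = 2 + 2*O
W(p) = 22
-162/3267 - 1356/W(M(-2, 0)) = -162/3267 - 1356/22 = -162*1/3267 - 1356*1/22 = -6/121 - 678/11 = -7464/121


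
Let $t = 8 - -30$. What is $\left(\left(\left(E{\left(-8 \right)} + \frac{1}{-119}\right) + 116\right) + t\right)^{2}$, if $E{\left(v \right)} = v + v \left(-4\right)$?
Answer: $\frac{448634761}{14161} \approx 31681.0$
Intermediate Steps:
$E{\left(v \right)} = - 3 v$ ($E{\left(v \right)} = v - 4 v = - 3 v$)
$t = 38$ ($t = 8 + 30 = 38$)
$\left(\left(\left(E{\left(-8 \right)} + \frac{1}{-119}\right) + 116\right) + t\right)^{2} = \left(\left(\left(\left(-3\right) \left(-8\right) + \frac{1}{-119}\right) + 116\right) + 38\right)^{2} = \left(\left(\left(24 - \frac{1}{119}\right) + 116\right) + 38\right)^{2} = \left(\left(\frac{2855}{119} + 116\right) + 38\right)^{2} = \left(\frac{16659}{119} + 38\right)^{2} = \left(\frac{21181}{119}\right)^{2} = \frac{448634761}{14161}$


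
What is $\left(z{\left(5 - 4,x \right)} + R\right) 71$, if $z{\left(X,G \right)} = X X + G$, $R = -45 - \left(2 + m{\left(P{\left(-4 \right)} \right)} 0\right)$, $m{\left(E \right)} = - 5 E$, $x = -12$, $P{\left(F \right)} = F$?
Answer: $-4118$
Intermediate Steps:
$R = -47$ ($R = -45 - \left(2 + \left(-5\right) \left(-4\right) 0\right) = -45 - \left(2 + 20 \cdot 0\right) = -45 - \left(2 + 0\right) = -45 - 2 = -47$)
$z{\left(X,G \right)} = G + X^{2}$ ($z{\left(X,G \right)} = X^{2} + G = G + X^{2}$)
$\left(z{\left(5 - 4,x \right)} + R\right) 71 = \left(\left(-12 + \left(5 - 4\right)^{2}\right) - 47\right) 71 = \left(\left(-12 + 1^{2}\right) - 47\right) 71 = \left(\left(-12 + 1\right) - 47\right) 71 = \left(-11 - 47\right) 71 = \left(-58\right) 71 = -4118$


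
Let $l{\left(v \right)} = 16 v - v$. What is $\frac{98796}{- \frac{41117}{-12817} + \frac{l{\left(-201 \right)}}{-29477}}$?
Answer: $\frac{1333063986513}{44666038} \approx 29845.0$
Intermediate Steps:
$l{\left(v \right)} = 15 v$
$\frac{98796}{- \frac{41117}{-12817} + \frac{l{\left(-201 \right)}}{-29477}} = \frac{98796}{- \frac{41117}{-12817} + \frac{15 \left(-201\right)}{-29477}} = \frac{98796}{\left(-41117\right) \left(- \frac{1}{12817}\right) - - \frac{3015}{29477}} = \frac{98796}{\frac{41117}{12817} + \frac{3015}{29477}} = \frac{98796}{\frac{178664152}{53972387}} = 98796 \cdot \frac{53972387}{178664152} = \frac{1333063986513}{44666038}$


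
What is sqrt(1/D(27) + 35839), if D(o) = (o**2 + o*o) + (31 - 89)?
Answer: sqrt(702444414)/140 ≈ 189.31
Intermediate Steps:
D(o) = -58 + 2*o**2 (D(o) = (o**2 + o**2) - 58 = 2*o**2 - 58 = -58 + 2*o**2)
sqrt(1/D(27) + 35839) = sqrt(1/(-58 + 2*27**2) + 35839) = sqrt(1/(-58 + 2*729) + 35839) = sqrt(1/(-58 + 1458) + 35839) = sqrt(1/1400 + 35839) = sqrt(50174601/1400) = sqrt(702444414)/140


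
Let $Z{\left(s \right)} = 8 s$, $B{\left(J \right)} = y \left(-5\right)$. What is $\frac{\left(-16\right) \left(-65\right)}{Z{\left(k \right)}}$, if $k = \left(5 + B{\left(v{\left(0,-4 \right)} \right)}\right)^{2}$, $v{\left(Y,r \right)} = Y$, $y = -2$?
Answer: $\frac{26}{45} \approx 0.57778$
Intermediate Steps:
$B{\left(J \right)} = 10$ ($B{\left(J \right)} = \left(-2\right) \left(-5\right) = 10$)
$k = 225$ ($k = \left(5 + 10\right)^{2} = 15^{2} = 225$)
$\frac{\left(-16\right) \left(-65\right)}{Z{\left(k \right)}} = \frac{\left(-16\right) \left(-65\right)}{8 \cdot 225} = \frac{1040}{1800} = 1040 \cdot \frac{1}{1800} = \frac{26}{45}$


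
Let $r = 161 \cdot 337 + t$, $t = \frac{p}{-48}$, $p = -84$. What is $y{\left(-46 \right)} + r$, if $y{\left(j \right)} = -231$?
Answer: $\frac{216111}{4} \approx 54028.0$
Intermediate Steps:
$t = \frac{7}{4}$ ($t = - \frac{84}{-48} = \left(-84\right) \left(- \frac{1}{48}\right) = \frac{7}{4} \approx 1.75$)
$r = \frac{217035}{4}$ ($r = 161 \cdot 337 + \frac{7}{4} = 54257 + \frac{7}{4} = \frac{217035}{4} \approx 54259.0$)
$y{\left(-46 \right)} + r = -231 + \frac{217035}{4} = \frac{216111}{4}$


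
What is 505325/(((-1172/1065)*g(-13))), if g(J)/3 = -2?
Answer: 179390375/2344 ≈ 76532.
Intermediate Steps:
g(J) = -6 (g(J) = 3*(-2) = -6)
505325/(((-1172/1065)*g(-13))) = 505325/((-1172/1065*(-6))) = 505325/(2344/355) = 505325*(355/2344) = 179390375/2344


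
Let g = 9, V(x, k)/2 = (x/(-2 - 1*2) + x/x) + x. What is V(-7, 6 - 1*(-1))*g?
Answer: -153/2 ≈ -76.500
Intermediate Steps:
V(x, k) = 2 + 3*x/2 (V(x, k) = 2*((x/(-2 - 1*2) + x/x) + x) = 2*((x/(-2 - 2) + 1) + x) = 2*((x/(-4) + 1) + x) = 2*((x*(-¼) + 1) + x) = 2*((-x/4 + 1) + x) = 2*((1 - x/4) + x) = 2*(1 + 3*x/4) = 2 + 3*x/2)
V(-7, 6 - 1*(-1))*g = (2 + (3/2)*(-7))*9 = (2 - 21/2)*9 = -17/2*9 = -153/2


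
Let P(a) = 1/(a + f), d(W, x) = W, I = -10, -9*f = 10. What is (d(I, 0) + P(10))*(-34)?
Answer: 13447/40 ≈ 336.17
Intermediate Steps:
f = -10/9 (f = -⅑*10 = -10/9 ≈ -1.1111)
P(a) = 1/(-10/9 + a) (P(a) = 1/(a - 10/9) = 1/(-10/9 + a))
(d(I, 0) + P(10))*(-34) = (-10 + 9/(-10 + 9*10))*(-34) = (-10 + 9/(-10 + 90))*(-34) = (-10 + 9/80)*(-34) = -791/80*(-34) = 13447/40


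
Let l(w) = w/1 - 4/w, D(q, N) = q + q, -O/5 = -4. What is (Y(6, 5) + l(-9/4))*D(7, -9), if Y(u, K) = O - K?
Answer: 3661/18 ≈ 203.39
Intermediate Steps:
O = 20 (O = -5*(-4) = 20)
Y(u, K) = 20 - K
D(q, N) = 2*q
l(w) = w - 4/w (l(w) = w*1 - 4/w = w - 4/w)
(Y(6, 5) + l(-9/4))*D(7, -9) = ((20 - 1*5) + (-9/4 - 4/((-9/4))))*(2*7) = ((20 - 5) + (-9*¼ - 4/((-9*¼))))*14 = (15 + (-9/4 - 4/(-9/4)))*14 = (15 + (-9/4 - 4*(-4/9)))*14 = (15 + (-9/4 + 16/9))*14 = (15 - 17/36)*14 = (523/36)*14 = 3661/18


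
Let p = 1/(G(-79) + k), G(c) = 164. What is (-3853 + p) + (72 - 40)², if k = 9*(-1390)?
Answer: -34926835/12346 ≈ -2829.0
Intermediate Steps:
k = -12510
p = -1/12346 (p = 1/(164 - 12510) = 1/(-12346) = -1/12346 ≈ -8.0998e-5)
(-3853 + p) + (72 - 40)² = (-3853 - 1/12346) + (72 - 40)² = -47569139/12346 + 32² = -47569139/12346 + 1024 = -34926835/12346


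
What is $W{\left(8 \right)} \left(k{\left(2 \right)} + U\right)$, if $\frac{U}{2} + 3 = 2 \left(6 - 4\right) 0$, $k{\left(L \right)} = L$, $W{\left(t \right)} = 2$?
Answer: $-8$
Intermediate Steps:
$U = -6$ ($U = -6 + 2 \cdot 2 \left(6 - 4\right) 0 = -6 + 2 \cdot 2 \cdot 2 \cdot 0 = -6 + 2 \cdot 4 \cdot 0 = -6 + 2 \cdot 0 = -6 + 0 = -6$)
$W{\left(8 \right)} \left(k{\left(2 \right)} + U\right) = 2 \left(2 - 6\right) = 2 \left(-4\right) = -8$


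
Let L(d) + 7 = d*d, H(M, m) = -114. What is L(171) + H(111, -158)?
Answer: 29120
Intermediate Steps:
L(d) = -7 + d**2 (L(d) = -7 + d*d = -7 + d**2)
L(171) + H(111, -158) = (-7 + 171**2) - 114 = (-7 + 29241) - 114 = 29234 - 114 = 29120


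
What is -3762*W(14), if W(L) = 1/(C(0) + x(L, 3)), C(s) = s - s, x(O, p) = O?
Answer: -1881/7 ≈ -268.71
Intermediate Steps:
C(s) = 0
W(L) = 1/L (W(L) = 1/(0 + L) = 1/L)
-3762*W(14) = -3762/14 = -3762*1/14 = -1881/7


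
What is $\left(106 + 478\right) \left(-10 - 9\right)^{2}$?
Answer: $210824$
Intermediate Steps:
$\left(106 + 478\right) \left(-10 - 9\right)^{2} = 584 \left(-19\right)^{2} = 584 \cdot 361 = 210824$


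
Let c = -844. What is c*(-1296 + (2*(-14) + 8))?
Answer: 1110704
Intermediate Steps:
c*(-1296 + (2*(-14) + 8)) = -844*(-1296 + (2*(-14) + 8)) = -844*(-1296 + (-28 + 8)) = -844*(-1296 - 20) = -844*(-1316) = 1110704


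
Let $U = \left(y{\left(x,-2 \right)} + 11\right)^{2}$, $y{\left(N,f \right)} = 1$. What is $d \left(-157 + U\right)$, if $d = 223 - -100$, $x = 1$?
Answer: $-4199$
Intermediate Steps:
$d = 323$ ($d = 223 + 100 = 323$)
$U = 144$ ($U = \left(1 + 11\right)^{2} = 12^{2} = 144$)
$d \left(-157 + U\right) = 323 \left(-157 + 144\right) = 323 \left(-13\right) = -4199$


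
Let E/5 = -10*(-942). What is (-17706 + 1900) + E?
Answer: 31294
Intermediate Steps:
E = 47100 (E = 5*(-10*(-942)) = 5*9420 = 47100)
(-17706 + 1900) + E = (-17706 + 1900) + 47100 = -15806 + 47100 = 31294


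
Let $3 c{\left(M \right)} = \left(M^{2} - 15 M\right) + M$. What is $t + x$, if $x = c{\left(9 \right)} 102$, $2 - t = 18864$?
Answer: $-20392$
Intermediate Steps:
$t = -18862$ ($t = 2 - 18864 = -18862$)
$c{\left(M \right)} = - \frac{14 M}{3} + \frac{M^{2}}{3}$ ($c{\left(M \right)} = \frac{\left(M^{2} - 15 M\right) + M}{3} = \frac{M^{2} - 14 M}{3} = - \frac{14 M}{3} + \frac{M^{2}}{3}$)
$x = -1530$ ($x = \frac{1}{3} \cdot 9 \left(-14 + 9\right) 102 = \frac{1}{3} \cdot 9 \left(-5\right) 102 = \left(-15\right) 102 = -1530$)
$t + x = -18862 - 1530 = -20392$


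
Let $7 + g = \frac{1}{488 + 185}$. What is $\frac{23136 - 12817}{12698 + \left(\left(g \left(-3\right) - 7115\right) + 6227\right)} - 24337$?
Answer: $- \frac{193770576933}{7962260} \approx -24336.0$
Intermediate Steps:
$g = - \frac{4710}{673}$ ($g = -7 + \frac{1}{488 + 185} = -7 + \frac{1}{673} = - \frac{4710}{673} \approx -6.9985$)
$\frac{23136 - 12817}{12698 + \left(\left(g \left(-3\right) - 7115\right) + 6227\right)} - 24337 = \frac{23136 - 12817}{12698 + \left(\left(\left(- \frac{4710}{673}\right) \left(-3\right) - 7115\right) + 6227\right)} - 24337 = \frac{10319}{12698 + \left(\left(\frac{14130}{673} - 7115\right) + 6227\right)} - 24337 = \frac{10319}{12698 + \left(- \frac{4774265}{673} + 6227\right)} - 24337 = \frac{10319}{12698 - \frac{583494}{673}} - 24337 = \frac{10319}{\frac{7962260}{673}} - 24337 = 10319 \cdot \frac{673}{7962260} - 24337 = \frac{6944687}{7962260} - 24337 = - \frac{193770576933}{7962260}$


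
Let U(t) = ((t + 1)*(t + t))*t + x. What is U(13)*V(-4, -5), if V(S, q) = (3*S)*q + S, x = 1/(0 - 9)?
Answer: 2384872/9 ≈ 2.6499e+5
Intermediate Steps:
x = -1/9 (x = 1/(-9) = -1/9 ≈ -0.11111)
V(S, q) = S + 3*S*q (V(S, q) = 3*S*q + S = S + 3*S*q)
U(t) = -1/9 + 2*t**2*(1 + t) (U(t) = ((t + 1)*(t + t))*t - 1/9 = ((1 + t)*(2*t))*t - 1/9 = (2*t*(1 + t))*t - 1/9 = 2*t**2*(1 + t) - 1/9 = -1/9 + 2*t**2*(1 + t))
U(13)*V(-4, -5) = (-1/9 + 2*13**2 + 2*13**3)*(-4*(1 + 3*(-5))) = (-1/9 + 2*169 + 2*2197)*(-4*(1 - 15)) = (-1/9 + 338 + 4394)*(-4*(-14)) = (42587/9)*56 = 2384872/9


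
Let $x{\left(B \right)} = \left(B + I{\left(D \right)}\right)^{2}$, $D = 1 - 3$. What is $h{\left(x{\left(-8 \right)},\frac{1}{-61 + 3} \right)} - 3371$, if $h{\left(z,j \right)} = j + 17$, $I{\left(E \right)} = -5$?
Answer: $- \frac{194533}{58} \approx -3354.0$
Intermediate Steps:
$D = -2$
$x{\left(B \right)} = \left(-5 + B\right)^{2}$ ($x{\left(B \right)} = \left(B - 5\right)^{2} = \left(-5 + B\right)^{2}$)
$h{\left(z,j \right)} = 17 + j$
$h{\left(x{\left(-8 \right)},\frac{1}{-61 + 3} \right)} - 3371 = \left(17 + \frac{1}{-61 + 3}\right) - 3371 = \left(17 + \frac{1}{-58}\right) - 3371 = \left(17 - \frac{1}{58}\right) - 3371 = \frac{985}{58} - 3371 = - \frac{194533}{58}$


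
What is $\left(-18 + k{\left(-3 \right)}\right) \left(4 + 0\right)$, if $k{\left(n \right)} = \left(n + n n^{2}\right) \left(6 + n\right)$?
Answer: $-432$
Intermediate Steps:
$k{\left(n \right)} = \left(6 + n\right) \left(n + n^{3}\right)$ ($k{\left(n \right)} = \left(n + n^{3}\right) \left(6 + n\right) = \left(6 + n\right) \left(n + n^{3}\right)$)
$\left(-18 + k{\left(-3 \right)}\right) \left(4 + 0\right) = \left(-18 - 3 \left(6 - 3 + \left(-3\right)^{3} + 6 \left(-3\right)^{2}\right)\right) \left(4 + 0\right) = \left(-18 - 3 \left(6 - 3 - 27 + 6 \cdot 9\right)\right) 4 = \left(-18 - 3 \left(6 - 3 - 27 + 54\right)\right) 4 = \left(-18 - 90\right) 4 = \left(-108\right) 4 = -432$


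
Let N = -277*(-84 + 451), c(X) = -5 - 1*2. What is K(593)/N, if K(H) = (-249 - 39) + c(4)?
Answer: 295/101659 ≈ 0.0029019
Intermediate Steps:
c(X) = -7 (c(X) = -5 - 2 = -7)
N = -101659 (N = -277*367 = -101659)
K(H) = -295 (K(H) = (-249 - 39) - 7 = -288 - 7 = -295)
K(593)/N = -295/(-101659) = -295*(-1/101659) = 295/101659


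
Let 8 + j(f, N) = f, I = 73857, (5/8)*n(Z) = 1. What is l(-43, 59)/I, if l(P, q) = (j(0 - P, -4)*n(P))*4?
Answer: 32/10551 ≈ 0.0030329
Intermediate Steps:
n(Z) = 8/5 (n(Z) = (8/5)*1 = 8/5)
j(f, N) = -8 + f
l(P, q) = -256/5 - 32*P/5 (l(P, q) = ((-8 + (0 - P))*(8/5))*4 = ((-8 - P)*(8/5))*4 = (-64/5 - 8*P/5)*4 = -256/5 - 32*P/5)
l(-43, 59)/I = (-256/5 - 32/5*(-43))/73857 = (-256/5 + 1376/5)*(1/73857) = 224*(1/73857) = 32/10551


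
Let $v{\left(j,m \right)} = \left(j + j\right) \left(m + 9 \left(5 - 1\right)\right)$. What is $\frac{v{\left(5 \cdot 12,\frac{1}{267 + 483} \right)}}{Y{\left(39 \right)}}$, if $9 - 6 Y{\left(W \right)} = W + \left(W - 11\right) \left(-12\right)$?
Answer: $\frac{108004}{1275} \approx 84.709$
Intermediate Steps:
$v{\left(j,m \right)} = 2 j \left(36 + m\right)$ ($v{\left(j,m \right)} = 2 j \left(m + 9 \cdot 4\right) = 2 j \left(m + 36\right) = 2 j \left(36 + m\right)$)
$Y{\left(W \right)} = - \frac{41}{2} + \frac{11 W}{6}$ ($Y{\left(W \right)} = \frac{3}{2} - \frac{W + \left(W - 11\right) \left(-12\right)}{6} = \frac{3}{2} - \frac{W + \left(-11 + W\right) \left(-12\right)}{6} = \frac{3}{2} - \frac{W - \left(-132 + 12 W\right)}{6} = \frac{3}{2} - \frac{132 - 11 W}{6} = \frac{3}{2} + \left(-22 + \frac{11 W}{6}\right) = - \frac{41}{2} + \frac{11 W}{6}$)
$\frac{v{\left(5 \cdot 12,\frac{1}{267 + 483} \right)}}{Y{\left(39 \right)}} = \frac{2 \cdot 5 \cdot 12 \left(36 + \frac{1}{267 + 483}\right)}{- \frac{41}{2} + \frac{11}{6} \cdot 39} = \frac{2 \cdot 60 \left(36 + \frac{1}{750}\right)}{- \frac{41}{2} + \frac{143}{2}} = \frac{2 \cdot 60 \left(36 + \frac{1}{750}\right)}{51} = 2 \cdot 60 \cdot \frac{27001}{750} \cdot \frac{1}{51} = \frac{108004}{25} \cdot \frac{1}{51} = \frac{108004}{1275}$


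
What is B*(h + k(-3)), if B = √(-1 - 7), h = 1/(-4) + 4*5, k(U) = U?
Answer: 67*I*√2/2 ≈ 47.376*I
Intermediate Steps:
h = 79/4 (h = -¼ + 20 = 79/4 ≈ 19.750)
B = 2*I*√2 (B = √(-8) = 2*I*√2 ≈ 2.8284*I)
B*(h + k(-3)) = (2*I*√2)*(79/4 - 3) = (2*I*√2)*(67/4) = 67*I*√2/2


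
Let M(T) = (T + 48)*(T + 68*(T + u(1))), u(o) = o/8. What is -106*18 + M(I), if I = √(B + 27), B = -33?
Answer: -1914 + 6641*I*√6/2 ≈ -1914.0 + 8133.5*I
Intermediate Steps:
u(o) = o/8 (u(o) = o*(⅛) = o/8)
I = I*√6 (I = √(-33 + 27) = √(-6) = I*√6 ≈ 2.4495*I)
M(T) = (48 + T)*(17/2 + 69*T) (M(T) = (T + 48)*(T + 68*(T + (⅛)*1)) = (48 + T)*(T + 68*(T + ⅛)) = (48 + T)*(T + 68*(⅛ + T)) = (48 + T)*(T + (17/2 + 68*T)) = (48 + T)*(17/2 + 69*T))
-106*18 + M(I) = -106*18 + (408 + 69*(I*√6)² + 6641*(I*√6)/2) = -1908 + (408 + 69*(-6) + 6641*I*√6/2) = -1908 + (408 - 414 + 6641*I*√6/2) = -1908 + (-6 + 6641*I*√6/2) = -1914 + 6641*I*√6/2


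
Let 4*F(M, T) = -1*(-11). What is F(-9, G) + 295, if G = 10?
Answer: 1191/4 ≈ 297.75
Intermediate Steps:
F(M, T) = 11/4 (F(M, T) = (-1*(-11))/4 = (¼)*11 = 11/4)
F(-9, G) + 295 = 11/4 + 295 = 1191/4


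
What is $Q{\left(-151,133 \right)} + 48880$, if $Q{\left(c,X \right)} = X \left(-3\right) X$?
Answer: $-4187$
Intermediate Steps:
$Q{\left(c,X \right)} = - 3 X^{2}$ ($Q{\left(c,X \right)} = - 3 X X = - 3 X^{2}$)
$Q{\left(-151,133 \right)} + 48880 = - 3 \cdot 133^{2} + 48880 = \left(-3\right) 17689 + 48880 = -53067 + 48880 = -4187$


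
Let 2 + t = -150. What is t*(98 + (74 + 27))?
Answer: -30248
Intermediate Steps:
t = -152 (t = -2 - 150 = -152)
t*(98 + (74 + 27)) = -152*(98 + (74 + 27)) = -152*(98 + 101) = -152*199 = -30248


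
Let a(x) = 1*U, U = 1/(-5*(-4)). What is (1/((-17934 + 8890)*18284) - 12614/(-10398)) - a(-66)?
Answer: 4999715910689/4298546093520 ≈ 1.1631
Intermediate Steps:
U = 1/20 ≈ 0.050000
a(x) = 1/20 (a(x) = 1*(1/20) = 1/20)
(1/((-17934 + 8890)*18284) - 12614/(-10398)) - a(-66) = (1/((-17934 + 8890)*18284) - 12614/(-10398)) - 1*1/20 = ((1/18284)/(-9044) - 12614*(-1/10398)) - 1/20 = (-1/9044*1/18284 + 6307/5199) - 1/20 = (-1/165360496 + 6307/5199) - 1/20 = 1042928643073/859709218704 - 1/20 = 4999715910689/4298546093520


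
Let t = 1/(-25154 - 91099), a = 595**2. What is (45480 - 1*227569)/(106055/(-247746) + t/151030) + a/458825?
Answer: 1211391047799855176527828/2847897526084200599 ≈ 4.2536e+5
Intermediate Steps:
a = 354025
t = -1/116253 (t = 1/(-116253) = -1/116253 ≈ -8.6019e-6)
(45480 - 1*227569)/(106055/(-247746) + t/151030) + a/458825 = (45480 - 1*227569)/(106055/(-247746) - 1/116253/151030) + 354025/458825 = (45480 - 227569)/(106055*(-1/247746) - 1/116253*1/151030) + 354025*(1/458825) = -182089/(-106055/247746 - 1/17557690590) + 14161/18353 = -182089/(-155173406314183/362487301075845) + 14161/18353 = -182089*(-362487301075845/155173406314183) + 14161/18353 = 66004950165599540205/155173406314183 + 14161/18353 = 1211391047799855176527828/2847897526084200599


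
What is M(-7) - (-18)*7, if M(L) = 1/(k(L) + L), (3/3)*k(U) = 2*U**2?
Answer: 11467/91 ≈ 126.01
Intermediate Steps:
k(U) = 2*U**2
M(L) = 1/(L + 2*L**2) (M(L) = 1/(2*L**2 + L) = 1/(L + 2*L**2))
M(-7) - (-18)*7 = 1/((-7)*(1 + 2*(-7))) - (-18)*7 = -1/(7*(1 - 14)) - 1*(-126) = -1/7/(-13) + 126 = -1/7*(-1/13) + 126 = 1/91 + 126 = 11467/91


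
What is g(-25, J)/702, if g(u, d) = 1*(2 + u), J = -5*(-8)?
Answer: -23/702 ≈ -0.032764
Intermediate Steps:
J = 40
g(u, d) = 2 + u
g(-25, J)/702 = (2 - 25)/702 = -23*1/702 = -23/702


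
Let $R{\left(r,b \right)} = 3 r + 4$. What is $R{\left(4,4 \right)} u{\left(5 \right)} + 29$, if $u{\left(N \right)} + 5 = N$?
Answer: $29$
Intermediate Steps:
$R{\left(r,b \right)} = 4 + 3 r$
$u{\left(N \right)} = -5 + N$
$R{\left(4,4 \right)} u{\left(5 \right)} + 29 = \left(4 + 3 \cdot 4\right) \left(-5 + 5\right) + 29 = \left(4 + 12\right) 0 + 29 = 16 \cdot 0 + 29 = 0 + 29 = 29$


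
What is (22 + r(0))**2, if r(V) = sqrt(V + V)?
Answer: 484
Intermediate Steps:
r(V) = sqrt(2)*sqrt(V) (r(V) = sqrt(2*V) = sqrt(2)*sqrt(V))
(22 + r(0))**2 = (22 + sqrt(2)*sqrt(0))**2 = (22 + sqrt(2)*0)**2 = (22 + 0)**2 = 22**2 = 484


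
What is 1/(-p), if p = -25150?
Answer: 1/25150 ≈ 3.9761e-5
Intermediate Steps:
1/(-p) = 1/(-1*(-25150)) = 1/25150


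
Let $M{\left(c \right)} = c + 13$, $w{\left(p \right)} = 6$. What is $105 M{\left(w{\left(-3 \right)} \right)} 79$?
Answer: $157605$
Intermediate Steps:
$M{\left(c \right)} = 13 + c$
$105 M{\left(w{\left(-3 \right)} \right)} 79 = 105 \left(13 + 6\right) 79 = 105 \cdot 19 \cdot 79 = 1995 \cdot 79 = 157605$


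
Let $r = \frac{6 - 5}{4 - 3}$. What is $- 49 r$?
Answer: $-49$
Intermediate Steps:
$r = 1$ ($r = 1 \cdot 1^{-1} = 1 \cdot 1 = 1$)
$- 49 r = \left(-49\right) 1 = -49$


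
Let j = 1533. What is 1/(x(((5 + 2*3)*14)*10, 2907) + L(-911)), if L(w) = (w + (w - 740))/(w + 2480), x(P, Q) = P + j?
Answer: 523/1606325 ≈ 0.00032559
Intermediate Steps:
x(P, Q) = 1533 + P (x(P, Q) = P + 1533 = 1533 + P)
L(w) = (-740 + 2*w)/(2480 + w) (L(w) = (w + (-740 + w))/(2480 + w) = (-740 + 2*w)/(2480 + w))
1/(x(((5 + 2*3)*14)*10, 2907) + L(-911)) = 1/((1533 + ((5 + 2*3)*14)*10) + 2*(-370 - 911)/(2480 - 911)) = 1/((1533 + ((5 + 6)*14)*10) + 2*(-1281)/1569) = 1/((1533 + (11*14)*10) + 2*(1/1569)*(-1281)) = 1/((1533 + 154*10) - 854/523) = 1/((1533 + 1540) - 854/523) = 1/(3073 - 854/523) = 1/(1606325/523) = 523/1606325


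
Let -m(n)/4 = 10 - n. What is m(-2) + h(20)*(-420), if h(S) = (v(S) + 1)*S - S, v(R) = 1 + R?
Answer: -176448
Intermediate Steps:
m(n) = -40 + 4*n (m(n) = -4*(10 - n) = -40 + 4*n)
h(S) = -S + S*(2 + S) (h(S) = ((1 + S) + 1)*S - S = (2 + S)*S - S = S*(2 + S) - S = -S + S*(2 + S))
m(-2) + h(20)*(-420) = (-40 + 4*(-2)) + (20*(1 + 20))*(-420) = (-40 - 8) + (20*21)*(-420) = -48 + 420*(-420) = -48 - 176400 = -176448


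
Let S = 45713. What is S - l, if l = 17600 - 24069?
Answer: 52182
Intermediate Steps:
l = -6469
S - l = 45713 - 1*(-6469) = 45713 + 6469 = 52182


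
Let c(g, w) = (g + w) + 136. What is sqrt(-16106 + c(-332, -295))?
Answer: I*sqrt(16597) ≈ 128.83*I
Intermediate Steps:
c(g, w) = 136 + g + w
sqrt(-16106 + c(-332, -295)) = sqrt(-16106 + (136 - 332 - 295)) = sqrt(-16106 - 491) = sqrt(-16597) = I*sqrt(16597)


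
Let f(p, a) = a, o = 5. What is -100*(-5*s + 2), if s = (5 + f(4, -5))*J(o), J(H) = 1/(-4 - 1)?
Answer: -200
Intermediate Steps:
J(H) = -1/5 (J(H) = 1/(-5) = -1/5)
s = 0 (s = (5 - 5)*(-1/5) = 0*(-1/5) = 0)
-100*(-5*s + 2) = -100*(-5*0 + 2) = -100*(0 + 2) = -100*2 = -200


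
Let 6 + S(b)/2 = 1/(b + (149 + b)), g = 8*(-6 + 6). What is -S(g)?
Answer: 1786/149 ≈ 11.987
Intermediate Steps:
g = 0 (g = 8*0 = 0)
S(b) = -12 + 2/(149 + 2*b) (S(b) = -12 + 2/(b + (149 + b)) = -12 + 2/(149 + 2*b))
-S(g) = -2*(-893 - 12*0)/(149 + 2*0) = -2*(-893 + 0)/(149 + 0) = -2*(-893)/149 = -1*(-1786/149) = 1786/149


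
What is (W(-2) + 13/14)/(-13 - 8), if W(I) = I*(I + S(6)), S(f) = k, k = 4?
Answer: 43/294 ≈ 0.14626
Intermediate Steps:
S(f) = 4
W(I) = I*(4 + I) (W(I) = I*(I + 4) = I*(4 + I))
(W(-2) + 13/14)/(-13 - 8) = (-2*(4 - 2) + 13/14)/(-13 - 8) = (-2*2 + 13*(1/14))/(-21) = -(-4 + 13/14)/21 = -1/21*(-43/14) = 43/294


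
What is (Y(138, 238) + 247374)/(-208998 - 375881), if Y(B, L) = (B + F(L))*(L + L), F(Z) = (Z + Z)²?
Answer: -108163238/584879 ≈ -184.93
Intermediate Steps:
F(Z) = 4*Z² (F(Z) = (2*Z)² = 4*Z²)
Y(B, L) = 2*L*(B + 4*L²) (Y(B, L) = (B + 4*L²)*(L + L) = (B + 4*L²)*(2*L) = 2*L*(B + 4*L²))
(Y(138, 238) + 247374)/(-208998 - 375881) = (2*238*(138 + 4*238²) + 247374)/(-208998 - 375881) = (2*238*(138 + 4*56644) + 247374)/(-584879) = (2*238*(138 + 226576) + 247374)*(-1/584879) = (2*238*226714 + 247374)*(-1/584879) = (107915864 + 247374)*(-1/584879) = 108163238*(-1/584879) = -108163238/584879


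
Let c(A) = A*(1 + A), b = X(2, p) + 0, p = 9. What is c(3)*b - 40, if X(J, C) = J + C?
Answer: 92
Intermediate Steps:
X(J, C) = C + J
b = 11 (b = (9 + 2) + 0 = 11 + 0 = 11)
c(3)*b - 40 = (3*(1 + 3))*11 - 40 = (3*4)*11 - 40 = 12*11 - 40 = 132 - 40 = 92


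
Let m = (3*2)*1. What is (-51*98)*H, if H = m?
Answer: -29988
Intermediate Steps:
m = 6 (m = 6*1 = 6)
H = 6
(-51*98)*H = -51*98*6 = -4998*6 = -29988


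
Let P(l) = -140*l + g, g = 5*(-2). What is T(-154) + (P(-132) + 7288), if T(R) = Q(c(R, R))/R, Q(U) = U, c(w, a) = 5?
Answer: 3966727/154 ≈ 25758.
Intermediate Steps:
g = -10
P(l) = -10 - 140*l (P(l) = -140*l - 10 = -10 - 140*l)
T(R) = 5/R
T(-154) + (P(-132) + 7288) = 5/(-154) + ((-10 - 140*(-132)) + 7288) = 5*(-1/154) + ((-10 + 18480) + 7288) = -5/154 + (18470 + 7288) = -5/154 + 25758 = 3966727/154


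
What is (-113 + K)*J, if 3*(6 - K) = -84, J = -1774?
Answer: 140146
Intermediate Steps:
K = 34 (K = 6 - ⅓*(-84) = 6 + 28 = 34)
(-113 + K)*J = (-113 + 34)*(-1774) = -79*(-1774) = 140146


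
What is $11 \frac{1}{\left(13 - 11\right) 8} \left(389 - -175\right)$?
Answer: $\frac{1551}{4} \approx 387.75$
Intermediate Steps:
$11 \frac{1}{\left(13 - 11\right) 8} \left(389 - -175\right) = 11 \cdot \frac{1}{2} \cdot \frac{1}{8} \left(389 + 175\right) = 11 \cdot \frac{1}{2} \cdot \frac{1}{8} \cdot 564 = 11 \cdot \frac{1}{16} \cdot 564 = \frac{11}{16} \cdot 564 = \frac{1551}{4}$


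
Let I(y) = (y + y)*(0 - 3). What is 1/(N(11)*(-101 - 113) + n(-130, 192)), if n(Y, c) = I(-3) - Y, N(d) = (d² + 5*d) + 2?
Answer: -1/37944 ≈ -2.6355e-5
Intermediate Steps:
I(y) = -6*y (I(y) = (2*y)*(-3) = -6*y)
N(d) = 2 + d² + 5*d
n(Y, c) = 18 - Y (n(Y, c) = -6*(-3) - Y = 18 - Y)
1/(N(11)*(-101 - 113) + n(-130, 192)) = 1/((2 + 11² + 5*11)*(-101 - 113) + (18 - 1*(-130))) = 1/((2 + 121 + 55)*(-214) + (18 + 130)) = 1/(178*(-214) + 148) = 1/(-38092 + 148) = 1/(-37944) = -1/37944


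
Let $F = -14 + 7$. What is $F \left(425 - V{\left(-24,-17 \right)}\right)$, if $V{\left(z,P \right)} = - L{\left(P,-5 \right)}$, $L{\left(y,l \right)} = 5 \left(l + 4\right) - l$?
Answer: $-2975$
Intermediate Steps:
$F = -7$
$L{\left(y,l \right)} = 20 + 4 l$ ($L{\left(y,l \right)} = 5 \left(4 + l\right) - l = \left(20 + 5 l\right) - l = 20 + 4 l$)
$V{\left(z,P \right)} = 0$ ($V{\left(z,P \right)} = - (20 + 4 \left(-5\right)) = - (20 - 20) = \left(-1\right) 0 = 0$)
$F \left(425 - V{\left(-24,-17 \right)}\right) = - 7 \left(425 - 0\right) = - 7 \left(425 + 0\right) = \left(-7\right) 425 = -2975$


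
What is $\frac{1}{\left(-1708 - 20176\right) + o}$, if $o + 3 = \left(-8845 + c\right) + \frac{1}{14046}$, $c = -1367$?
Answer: $- \frac{14046}{450862553} \approx -3.1154 \cdot 10^{-5}$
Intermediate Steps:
$o = - \frac{143479889}{14046}$ ($o = -3 + \left(\left(-8845 - 1367\right) + \frac{1}{14046}\right) = -3 + \left(-10212 + \frac{1}{14046}\right) = -3 - \frac{143437751}{14046} = - \frac{143479889}{14046} \approx -10215.0$)
$\frac{1}{\left(-1708 - 20176\right) + o} = \frac{1}{\left(-1708 - 20176\right) - \frac{143479889}{14046}} = \frac{1}{-21884 - \frac{143479889}{14046}} = \frac{1}{- \frac{450862553}{14046}} = - \frac{14046}{450862553}$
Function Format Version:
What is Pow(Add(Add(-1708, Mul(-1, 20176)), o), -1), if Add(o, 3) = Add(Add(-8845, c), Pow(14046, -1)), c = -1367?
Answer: Rational(-14046, 450862553) ≈ -3.1154e-5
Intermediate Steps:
o = Rational(-143479889, 14046) (o = Add(-3, Add(Add(-8845, -1367), Pow(14046, -1))) = Add(-3, Add(-10212, Rational(1, 14046))) = Add(-3, Rational(-143437751, 14046)) = Rational(-143479889, 14046) ≈ -10215.)
Pow(Add(Add(-1708, Mul(-1, 20176)), o), -1) = Pow(Add(Add(-1708, Mul(-1, 20176)), Rational(-143479889, 14046)), -1) = Pow(Add(Add(-1708, -20176), Rational(-143479889, 14046)), -1) = Pow(Add(-21884, Rational(-143479889, 14046)), -1) = Pow(Rational(-450862553, 14046), -1) = Rational(-14046, 450862553)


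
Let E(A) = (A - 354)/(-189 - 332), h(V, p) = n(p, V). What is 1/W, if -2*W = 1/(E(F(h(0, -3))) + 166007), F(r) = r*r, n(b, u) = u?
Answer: -172980002/521 ≈ -3.3202e+5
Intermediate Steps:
h(V, p) = V
F(r) = r²
E(A) = 354/521 - A/521 (E(A) = (-354 + A)/(-521) = (-354 + A)*(-1/521) = 354/521 - A/521)
W = -521/172980002 (W = -1/(2*((354/521 - 1/521*0²) + 166007)) = -1/(2*((354/521 - 1/521*0) + 166007)) = -1/(2*((354/521 + 0) + 166007)) = -1/(2*(354/521 + 166007)) = -1/(2*86490001/521) = -½*521/86490001 = -521/172980002 ≈ -3.0119e-6)
1/W = 1/(-521/172980002) = -172980002/521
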